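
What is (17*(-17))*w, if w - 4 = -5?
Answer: 289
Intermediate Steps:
w = -1 (w = 4 - 5 = -1)
(17*(-17))*w = (17*(-17))*(-1) = -289*(-1) = 289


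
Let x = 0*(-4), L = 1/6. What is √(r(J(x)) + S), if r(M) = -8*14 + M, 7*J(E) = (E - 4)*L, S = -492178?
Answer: 2*I*√54274983/21 ≈ 701.63*I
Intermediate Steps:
L = ⅙ ≈ 0.16667
x = 0
J(E) = -2/21 + E/42 (J(E) = ((E - 4)*(⅙))/7 = ((-4 + E)*(⅙))/7 = (-⅔ + E/6)/7 = -2/21 + E/42)
r(M) = -112 + M
√(r(J(x)) + S) = √((-112 + (-2/21 + (1/42)*0)) - 492178) = √((-112 + (-2/21 + 0)) - 492178) = √((-112 - 2/21) - 492178) = √(-2354/21 - 492178) = √(-10338092/21) = 2*I*√54274983/21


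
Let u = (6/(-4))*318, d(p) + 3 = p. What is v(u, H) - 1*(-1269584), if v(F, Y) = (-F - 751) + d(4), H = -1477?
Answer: 1269311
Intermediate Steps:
d(p) = -3 + p
u = -477 (u = (6*(-¼))*318 = -3/2*318 = -477)
v(F, Y) = -750 - F (v(F, Y) = (-F - 751) + (-3 + 4) = (-751 - F) + 1 = -750 - F)
v(u, H) - 1*(-1269584) = (-750 - 1*(-477)) - 1*(-1269584) = (-750 + 477) + 1269584 = -273 + 1269584 = 1269311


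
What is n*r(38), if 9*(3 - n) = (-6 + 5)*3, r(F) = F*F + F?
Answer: 4940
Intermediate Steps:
r(F) = F + F**2 (r(F) = F**2 + F = F + F**2)
n = 10/3 (n = 3 - (-6 + 5)*3/9 = 3 - (-1)*3/9 = 3 - 1/9*(-3) = 3 + 1/3 = 10/3 ≈ 3.3333)
n*r(38) = 10*(38*(1 + 38))/3 = 10*(38*39)/3 = (10/3)*1482 = 4940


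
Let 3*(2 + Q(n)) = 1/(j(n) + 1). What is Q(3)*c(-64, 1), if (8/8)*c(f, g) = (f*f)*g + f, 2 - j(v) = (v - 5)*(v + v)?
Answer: -39872/5 ≈ -7974.4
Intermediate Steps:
j(v) = 2 - 2*v*(-5 + v) (j(v) = 2 - (v - 5)*(v + v) = 2 - (-5 + v)*2*v = 2 - 2*v*(-5 + v))
c(f, g) = f + g*f² (c(f, g) = (f*f)*g + f = f²*g + f = g*f² + f = f + g*f²)
Q(n) = -2 + 1/(3*(3 - 2*n² + 10*n)) (Q(n) = -2 + 1/(3*((2 - 2*n² + 10*n) + 1)) = -2 + 1/(3*(3 - 2*n² + 10*n)))
Q(3)*c(-64, 1) = ((-17 - 60*3 + 12*3²)/(3*(3 - 2*3² + 10*3)))*(-64*(1 - 64*1)) = ((-17 - 180 + 12*9)/(3*(3 - 2*9 + 30)))*(-64*(1 - 64)) = ((-17 - 180 + 108)/(3*(3 - 18 + 30)))*(-64*(-63)) = ((⅓)*(-89)/15)*4032 = ((⅓)*(1/15)*(-89))*4032 = -89/45*4032 = -39872/5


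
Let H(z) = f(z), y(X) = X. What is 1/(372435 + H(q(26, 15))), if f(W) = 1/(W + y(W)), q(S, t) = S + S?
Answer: 104/38733241 ≈ 2.6850e-6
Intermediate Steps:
q(S, t) = 2*S
f(W) = 1/(2*W) (f(W) = 1/(W + W) = 1/(2*W))
H(z) = 1/(2*z)
1/(372435 + H(q(26, 15))) = 1/(372435 + 1/(2*((2*26)))) = 1/(372435 + (½)/52) = 1/(372435 + (½)*(1/52)) = 1/(372435 + 1/104) = 1/(38733241/104) = 104/38733241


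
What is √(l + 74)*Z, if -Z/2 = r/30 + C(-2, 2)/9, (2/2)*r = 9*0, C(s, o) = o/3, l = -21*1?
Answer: -4*√53/27 ≈ -1.0785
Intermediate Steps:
l = -21
C(s, o) = o/3 (C(s, o) = o*(⅓) = o/3)
r = 0 (r = 9*0 = 0)
Z = -4/27 (Z = -2*(0/30 + ((⅓)*2)/9) = -2*(0*(1/30) + (⅔)*(⅑)) = -2*(0 + 2/27) = -2*2/27 = -4/27 ≈ -0.14815)
√(l + 74)*Z = √(-21 + 74)*(-4/27) = √53*(-4/27) = -4*√53/27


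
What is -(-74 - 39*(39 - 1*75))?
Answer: -1330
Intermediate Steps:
-(-74 - 39*(39 - 1*75)) = -(-74 - 39*(39 - 75)) = -(-74 - 39*(-36)) = -(-74 + 1404) = -1*1330 = -1330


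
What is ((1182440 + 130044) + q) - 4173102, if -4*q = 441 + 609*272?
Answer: -11608561/4 ≈ -2.9021e+6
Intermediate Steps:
q = -166089/4 (q = -(441 + 609*272)/4 = -(441 + 165648)/4 = -1/4*166089 = -166089/4 ≈ -41522.)
((1182440 + 130044) + q) - 4173102 = ((1182440 + 130044) - 166089/4) - 4173102 = (1312484 - 166089/4) - 4173102 = 5083847/4 - 4173102 = -11608561/4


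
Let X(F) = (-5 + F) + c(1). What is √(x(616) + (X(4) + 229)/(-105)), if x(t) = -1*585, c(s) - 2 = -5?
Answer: I*√28770/7 ≈ 24.231*I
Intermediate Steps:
c(s) = -3 (c(s) = 2 - 5 = -3)
X(F) = -8 + F (X(F) = (-5 + F) - 3 = -8 + F)
x(t) = -585
√(x(616) + (X(4) + 229)/(-105)) = √(-585 + ((-8 + 4) + 229)/(-105)) = √(-585 + (-4 + 229)*(-1/105)) = √(-585 + 225*(-1/105)) = √(-585 - 15/7) = √(-4110/7) = I*√28770/7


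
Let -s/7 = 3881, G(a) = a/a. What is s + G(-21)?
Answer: -27166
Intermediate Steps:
G(a) = 1
s = -27167 (s = -7*3881 = -27167)
s + G(-21) = -27167 + 1 = -27166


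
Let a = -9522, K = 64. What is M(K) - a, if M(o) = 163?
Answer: 9685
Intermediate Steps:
M(K) - a = 163 - 1*(-9522) = 163 + 9522 = 9685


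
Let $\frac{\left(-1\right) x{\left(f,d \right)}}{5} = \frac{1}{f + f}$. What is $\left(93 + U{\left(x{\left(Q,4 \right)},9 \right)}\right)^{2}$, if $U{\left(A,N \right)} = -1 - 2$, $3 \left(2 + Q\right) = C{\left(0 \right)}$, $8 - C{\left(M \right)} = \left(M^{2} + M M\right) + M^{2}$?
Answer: $8100$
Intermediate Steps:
$C{\left(M \right)} = 8 - 3 M^{2}$ ($C{\left(M \right)} = 8 - \left(\left(M^{2} + M M\right) + M^{2}\right) = 8 - \left(\left(M^{2} + M^{2}\right) + M^{2}\right) = 8 - \left(2 M^{2} + M^{2}\right) = 8 - 3 M^{2}$)
$Q = \frac{2}{3}$ ($Q = -2 + \frac{8 - 3 \cdot 0^{2}}{3} = -2 + \frac{8 - 0}{3} = -2 + \frac{8 + 0}{3} = -2 + \frac{1}{3} \cdot 8 = -2 + \frac{8}{3} = \frac{2}{3} \approx 0.66667$)
$x{\left(f,d \right)} = - \frac{5}{2 f}$ ($x{\left(f,d \right)} = - \frac{5}{f + f} = - \frac{5}{2 f}$)
$U{\left(A,N \right)} = -3$ ($U{\left(A,N \right)} = -1 - 2 = -3$)
$\left(93 + U{\left(x{\left(Q,4 \right)},9 \right)}\right)^{2} = \left(93 - 3\right)^{2} = 90^{2} = 8100$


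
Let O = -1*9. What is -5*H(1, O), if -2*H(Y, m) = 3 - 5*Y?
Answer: -5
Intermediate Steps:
O = -9
H(Y, m) = -3/2 + 5*Y/2 (H(Y, m) = -(3 - 5*Y)/2 = -3/2 + 5*Y/2)
-5*H(1, O) = -5*(-3/2 + (5/2)*1) = -5*(-3/2 + 5/2) = -5*1 = -5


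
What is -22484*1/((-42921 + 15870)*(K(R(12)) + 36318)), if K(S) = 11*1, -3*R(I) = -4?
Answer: 22484/982735779 ≈ 2.2879e-5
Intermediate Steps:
R(I) = 4/3 (R(I) = -1/3*(-4) = 4/3)
K(S) = 11
-22484*1/((-42921 + 15870)*(K(R(12)) + 36318)) = -22484*1/((-42921 + 15870)*(11 + 36318)) = -22484/((-27051*36329)) = -22484/(-982735779) = -22484*(-1/982735779) = 22484/982735779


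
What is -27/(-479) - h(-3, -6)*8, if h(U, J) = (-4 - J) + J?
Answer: 15355/479 ≈ 32.056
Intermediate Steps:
h(U, J) = -4
-27/(-479) - h(-3, -6)*8 = -27/(-479) - (-4)*8 = -27*(-1/479) - 1*(-32) = 27/479 + 32 = 15355/479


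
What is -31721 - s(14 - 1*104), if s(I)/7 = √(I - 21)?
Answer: -31721 - 7*I*√111 ≈ -31721.0 - 73.75*I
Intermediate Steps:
s(I) = 7*√(-21 + I) (s(I) = 7*√(I - 21) = 7*√(-21 + I))
-31721 - s(14 - 1*104) = -31721 - 7*√(-21 + (14 - 1*104)) = -31721 - 7*√(-21 + (14 - 104)) = -31721 - 7*√(-21 - 90) = -31721 - 7*√(-111) = -31721 - 7*I*√111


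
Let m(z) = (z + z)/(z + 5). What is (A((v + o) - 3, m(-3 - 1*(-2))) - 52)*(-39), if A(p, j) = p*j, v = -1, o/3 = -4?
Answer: 1716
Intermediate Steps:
m(z) = 2*z/(5 + z) (m(z) = (2*z)/(5 + z) = 2*z/(5 + z))
o = -12 (o = 3*(-4) = -12)
A(p, j) = j*p
(A((v + o) - 3, m(-3 - 1*(-2))) - 52)*(-39) = ((2*(-3 - 1*(-2))/(5 + (-3 - 1*(-2))))*((-1 - 12) - 3) - 52)*(-39) = ((2*(-3 + 2)/(5 + (-3 + 2)))*(-13 - 3) - 52)*(-39) = ((2*(-1)/(5 - 1))*(-16) - 52)*(-39) = ((2*(-1)/4)*(-16) - 52)*(-39) = ((2*(-1)*(1/4))*(-16) - 52)*(-39) = (-1/2*(-16) - 52)*(-39) = (8 - 52)*(-39) = -44*(-39) = 1716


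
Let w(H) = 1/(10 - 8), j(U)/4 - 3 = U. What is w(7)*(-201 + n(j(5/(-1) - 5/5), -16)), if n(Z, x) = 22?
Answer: -179/2 ≈ -89.500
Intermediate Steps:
j(U) = 12 + 4*U
w(H) = ½ (w(H) = 1/2 = ½)
w(7)*(-201 + n(j(5/(-1) - 5/5), -16)) = (-201 + 22)/2 = (½)*(-179) = -179/2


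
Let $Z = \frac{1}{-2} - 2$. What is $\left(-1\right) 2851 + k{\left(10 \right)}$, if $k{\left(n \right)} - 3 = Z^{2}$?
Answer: $- \frac{11367}{4} \approx -2841.8$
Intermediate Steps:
$Z = - \frac{5}{2}$ ($Z = - \frac{1}{2} - 2 = - \frac{5}{2} \approx -2.5$)
$k{\left(n \right)} = \frac{37}{4}$ ($k{\left(n \right)} = 3 + \left(- \frac{5}{2}\right)^{2} = 3 + \frac{25}{4} = \frac{37}{4}$)
$\left(-1\right) 2851 + k{\left(10 \right)} = \left(-1\right) 2851 + \frac{37}{4} = -2851 + \frac{37}{4} = - \frac{11367}{4}$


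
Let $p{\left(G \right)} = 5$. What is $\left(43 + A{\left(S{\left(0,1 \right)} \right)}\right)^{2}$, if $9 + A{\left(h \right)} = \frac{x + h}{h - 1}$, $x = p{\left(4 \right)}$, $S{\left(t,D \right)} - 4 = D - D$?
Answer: $1369$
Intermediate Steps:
$S{\left(t,D \right)} = 4$ ($S{\left(t,D \right)} = 4 + \left(D - D\right) = 4 + 0 = 4$)
$x = 5$
$A{\left(h \right)} = -9 + \frac{5 + h}{-1 + h}$ ($A{\left(h \right)} = -9 + \frac{5 + h}{h - 1} = -9 + \frac{5 + h}{-1 + h}$)
$\left(43 + A{\left(S{\left(0,1 \right)} \right)}\right)^{2} = \left(43 + \frac{2 \left(7 - 16\right)}{-1 + 4}\right)^{2} = \left(43 + \frac{2 \left(7 - 16\right)}{3}\right)^{2} = \left(43 + 2 \cdot \frac{1}{3} \left(-9\right)\right)^{2} = \left(43 - 6\right)^{2} = 37^{2} = 1369$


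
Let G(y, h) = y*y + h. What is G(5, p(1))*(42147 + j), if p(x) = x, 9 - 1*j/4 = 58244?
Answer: -4960618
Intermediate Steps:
j = -232940 (j = 36 - 4*58244 = 36 - 232976 = -232940)
G(y, h) = h + y**2 (G(y, h) = y**2 + h = h + y**2)
G(5, p(1))*(42147 + j) = (1 + 5**2)*(42147 - 232940) = (1 + 25)*(-190793) = 26*(-190793) = -4960618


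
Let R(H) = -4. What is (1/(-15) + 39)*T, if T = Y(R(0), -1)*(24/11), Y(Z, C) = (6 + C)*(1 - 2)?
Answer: -4672/11 ≈ -424.73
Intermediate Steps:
Y(Z, C) = -6 - C (Y(Z, C) = (6 + C)*(-1) = -6 - C)
T = -120/11 (T = (-6 - 1*(-1))*(24/11) = (-6 + 1)*(24*(1/11)) = -5*24/11 = -120/11 ≈ -10.909)
(1/(-15) + 39)*T = (1/(-15) + 39)*(-120/11) = (-1/15 + 39)*(-120/11) = (584/15)*(-120/11) = -4672/11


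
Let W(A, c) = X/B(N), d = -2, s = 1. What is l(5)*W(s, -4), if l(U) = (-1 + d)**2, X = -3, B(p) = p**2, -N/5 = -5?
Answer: -27/625 ≈ -0.043200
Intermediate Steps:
N = 25 (N = -5*(-5) = 25)
W(A, c) = -3/625 (W(A, c) = -3/(25**2) = -3/625)
l(U) = 9 (l(U) = (-1 - 2)**2 = (-3)**2 = 9)
l(5)*W(s, -4) = 9*(-3/625) = -27/625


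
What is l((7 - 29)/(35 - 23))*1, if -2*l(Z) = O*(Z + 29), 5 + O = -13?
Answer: 489/2 ≈ 244.50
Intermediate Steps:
O = -18 (O = -5 - 13 = -18)
l(Z) = 261 + 9*Z (l(Z) = -(-9)*(Z + 29) = -(-9)*(29 + Z) = -(-522 - 18*Z)/2 = 261 + 9*Z)
l((7 - 29)/(35 - 23))*1 = (261 + 9*((7 - 29)/(35 - 23)))*1 = (261 + 9*(-22/12))*1 = (261 + 9*(-22*1/12))*1 = (261 + 9*(-11/6))*1 = (261 - 33/2)*1 = (489/2)*1 = 489/2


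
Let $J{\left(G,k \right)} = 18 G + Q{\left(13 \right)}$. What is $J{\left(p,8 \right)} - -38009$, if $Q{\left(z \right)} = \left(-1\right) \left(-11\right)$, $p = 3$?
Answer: $38074$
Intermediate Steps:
$Q{\left(z \right)} = 11$
$J{\left(G,k \right)} = 11 + 18 G$ ($J{\left(G,k \right)} = 18 G + 11 = 11 + 18 G$)
$J{\left(p,8 \right)} - -38009 = \left(11 + 18 \cdot 3\right) - -38009 = \left(11 + 54\right) + 38009 = 65 + 38009 = 38074$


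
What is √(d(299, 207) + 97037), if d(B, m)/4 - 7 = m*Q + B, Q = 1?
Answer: √99089 ≈ 314.78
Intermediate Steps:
d(B, m) = 28 + 4*B + 4*m (d(B, m) = 28 + 4*(m*1 + B) = 28 + 4*(m + B) = 28 + 4*(B + m) = 28 + (4*B + 4*m) = 28 + 4*B + 4*m)
√(d(299, 207) + 97037) = √((28 + 4*299 + 4*207) + 97037) = √((28 + 1196 + 828) + 97037) = √(2052 + 97037) = √99089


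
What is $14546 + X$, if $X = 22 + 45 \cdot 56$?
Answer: $17088$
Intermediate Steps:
$X = 2542$ ($X = 22 + 2520 = 2542$)
$14546 + X = 14546 + 2542 = 17088$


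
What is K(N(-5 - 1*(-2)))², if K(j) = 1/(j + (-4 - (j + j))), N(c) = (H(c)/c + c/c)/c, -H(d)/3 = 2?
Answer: ⅑ ≈ 0.11111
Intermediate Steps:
H(d) = -6 (H(d) = -3*2 = -6)
N(c) = (1 - 6/c)/c (N(c) = (-6/c + c/c)/c = (-6/c + 1)/c = (1 - 6/c)/c)
K(j) = 1/(-4 - j) (K(j) = 1/(j + (-4 - 2*j)) = 1/(-4 - j))
K(N(-5 - 1*(-2)))² = (-1/(4 + (-6 + (-5 - 1*(-2)))/(-5 - 1*(-2))²))² = (-1/(4 + (-6 + (-5 + 2))/(-5 + 2)²))² = (-1/(4 + (-6 - 3)/(-3)²))² = (-1/(4 + (⅑)*(-9)))² = (-1/(4 - 1))² = (-1/3)² = (-1*⅓)² = (-⅓)² = ⅑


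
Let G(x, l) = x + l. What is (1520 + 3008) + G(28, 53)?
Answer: 4609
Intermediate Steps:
G(x, l) = l + x
(1520 + 3008) + G(28, 53) = (1520 + 3008) + (53 + 28) = 4528 + 81 = 4609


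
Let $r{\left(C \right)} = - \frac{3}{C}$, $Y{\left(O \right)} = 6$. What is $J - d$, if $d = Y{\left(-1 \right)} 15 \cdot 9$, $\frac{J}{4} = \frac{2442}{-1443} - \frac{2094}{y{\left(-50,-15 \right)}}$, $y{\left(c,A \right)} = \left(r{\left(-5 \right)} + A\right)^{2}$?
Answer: $- \frac{2406913}{2808} \approx -857.16$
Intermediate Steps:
$y{\left(c,A \right)} = \left(\frac{3}{5} + A\right)^{2}$ ($y{\left(c,A \right)} = \left(- \frac{3}{-5} + A\right)^{2} = \left(\left(-3\right) \left(- \frac{1}{5}\right) + A\right)^{2} = \left(\frac{3}{5} + A\right)^{2}$)
$J = - \frac{132433}{2808}$ ($J = 4 \left(\frac{2442}{-1443} - \frac{2094}{\frac{1}{25} \left(3 + 5 \left(-15\right)\right)^{2}}\right) = 4 \left(2442 \left(- \frac{1}{1443}\right) - \frac{2094}{\frac{1}{25} \left(3 - 75\right)^{2}}\right) = 4 \left(- \frac{22}{13} - \frac{2094}{\frac{1}{25} \left(-72\right)^{2}}\right) = 4 \left(- \frac{22}{13} - \frac{2094}{\frac{1}{25} \cdot 5184}\right) = 4 \left(- \frac{22}{13} - \frac{2094}{\frac{5184}{25}}\right) = 4 \left(- \frac{22}{13} - \frac{8725}{864}\right) = 4 \left(- \frac{132433}{11232}\right) = - \frac{132433}{2808} \approx -47.163$)
$d = 810$ ($d = 6 \cdot 15 \cdot 9 = 90 \cdot 9 = 810$)
$J - d = - \frac{132433}{2808} - 810 = - \frac{2406913}{2808}$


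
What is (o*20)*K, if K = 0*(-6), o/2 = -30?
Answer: 0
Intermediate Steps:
o = -60 (o = 2*(-30) = -60)
K = 0
(o*20)*K = -60*20*0 = -1200*0 = 0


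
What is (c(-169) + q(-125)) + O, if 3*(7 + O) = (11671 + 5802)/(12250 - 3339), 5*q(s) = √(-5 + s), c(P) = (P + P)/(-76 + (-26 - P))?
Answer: -304520/26733 + I*√130/5 ≈ -11.391 + 2.2803*I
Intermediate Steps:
c(P) = 2*P/(-102 - P) (c(P) = (2*P)/(-102 - P) = 2*P/(-102 - P))
q(s) = √(-5 + s)/5
O = -169658/26733 (O = -7 + ((11671 + 5802)/(12250 - 3339))/3 = -7 + (17473/8911)/3 = -7 + (17473*(1/8911))/3 = -7 + (⅓)*(17473/8911) = -7 + 17473/26733 = -169658/26733 ≈ -6.3464)
(c(-169) + q(-125)) + O = (-2*(-169)/(102 - 169) + √(-5 - 125)/5) - 169658/26733 = (-2*(-169)/(-67) + √(-130)/5) - 169658/26733 = (-2*(-169)*(-1/67) + (I*√130)/5) - 169658/26733 = (-338/67 + I*√130/5) - 169658/26733 = -304520/26733 + I*√130/5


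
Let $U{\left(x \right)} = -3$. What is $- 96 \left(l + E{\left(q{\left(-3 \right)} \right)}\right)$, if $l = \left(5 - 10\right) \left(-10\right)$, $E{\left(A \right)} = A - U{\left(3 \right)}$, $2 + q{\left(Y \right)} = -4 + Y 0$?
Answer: $-4512$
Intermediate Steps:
$q{\left(Y \right)} = -6$ ($q{\left(Y \right)} = -2 + \left(-4 + Y 0\right) = -2 + \left(-4 + 0\right) = -2 - 4 = -6$)
$E{\left(A \right)} = 3 + A$ ($E{\left(A \right)} = A - -3 = A + 3 = 3 + A$)
$l = 50$ ($l = \left(-5\right) \left(-10\right) = 50$)
$- 96 \left(l + E{\left(q{\left(-3 \right)} \right)}\right) = - 96 \left(50 + \left(3 - 6\right)\right) = - 96 \left(50 - 3\right) = \left(-96\right) 47 = -4512$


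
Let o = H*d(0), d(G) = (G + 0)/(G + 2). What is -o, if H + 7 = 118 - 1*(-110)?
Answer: 0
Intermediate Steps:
d(G) = G/(2 + G)
H = 221 (H = -7 + (118 - 1*(-110)) = -7 + (118 + 110) = -7 + 228 = 221)
o = 0 (o = 221*(0/(2 + 0)) = 221*(0/2) = 221*(0*(1/2)) = 221*0 = 0)
-o = -1*0 = 0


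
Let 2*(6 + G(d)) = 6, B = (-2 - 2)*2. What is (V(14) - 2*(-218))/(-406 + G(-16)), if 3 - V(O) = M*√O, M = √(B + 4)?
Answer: -439/409 + 2*I*√14/409 ≈ -1.0733 + 0.018297*I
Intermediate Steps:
B = -8 (B = -4*2 = -8)
M = 2*I (M = √(-8 + 4) = √(-4) = 2*I ≈ 2.0*I)
V(O) = 3 - 2*I*√O
G(d) = -3 (G(d) = -6 + (½)*6 = -6 + 3 = -3)
(V(14) - 2*(-218))/(-406 + G(-16)) = ((3 - 2*I*√14) - 2*(-218))/(-406 - 3) = ((3 - 2*I*√14) + 436)/(-409) = (439 - 2*I*√14)*(-1/409) = -439/409 + 2*I*√14/409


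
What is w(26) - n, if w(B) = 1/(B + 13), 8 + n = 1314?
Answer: -50933/39 ≈ -1306.0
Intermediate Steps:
n = 1306 (n = -8 + 1314 = 1306)
w(B) = 1/(13 + B)
w(26) - n = 1/(13 + 26) - 1*1306 = 1/39 - 1306 = -50933/39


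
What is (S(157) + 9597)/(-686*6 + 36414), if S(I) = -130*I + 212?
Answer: -10601/32298 ≈ -0.32822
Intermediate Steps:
S(I) = 212 - 130*I
(S(157) + 9597)/(-686*6 + 36414) = ((212 - 130*157) + 9597)/(-686*6 + 36414) = ((212 - 20410) + 9597)/(-4116 + 36414) = (-20198 + 9597)/32298 = -10601*1/32298 = -10601/32298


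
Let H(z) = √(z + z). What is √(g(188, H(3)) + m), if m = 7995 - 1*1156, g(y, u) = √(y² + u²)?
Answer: √(6839 + 5*√1414) ≈ 83.827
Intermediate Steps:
H(z) = √2*√z (H(z) = √(2*z) = √2*√z)
g(y, u) = √(u² + y²)
m = 6839 (m = 7995 - 1156 = 6839)
√(g(188, H(3)) + m) = √(√((√2*√3)² + 188²) + 6839) = √(√((√6)² + 35344) + 6839) = √(√(6 + 35344) + 6839) = √(√35350 + 6839) = √(5*√1414 + 6839) = √(6839 + 5*√1414)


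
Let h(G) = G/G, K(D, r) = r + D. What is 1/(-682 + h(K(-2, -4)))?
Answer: -1/681 ≈ -0.0014684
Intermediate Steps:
K(D, r) = D + r
h(G) = 1
1/(-682 + h(K(-2, -4))) = 1/(-682 + 1) = 1/(-681) = -1/681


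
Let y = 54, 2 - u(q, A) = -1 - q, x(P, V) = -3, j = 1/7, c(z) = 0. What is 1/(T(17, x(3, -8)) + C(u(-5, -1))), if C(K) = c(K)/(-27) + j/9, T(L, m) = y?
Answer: 63/3403 ≈ 0.018513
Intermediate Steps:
j = 1/7 ≈ 0.14286
u(q, A) = 3 + q (u(q, A) = 2 - (-1 - q) = 2 + (1 + q) = 3 + q)
T(L, m) = 54
C(K) = 1/63 (C(K) = 0/(-27) + (1/7)/9 = 0*(-1/27) + (1/7)*(1/9) = 0 + 1/63 = 1/63)
1/(T(17, x(3, -8)) + C(u(-5, -1))) = 1/(54 + 1/63) = 1/(3403/63) = 63/3403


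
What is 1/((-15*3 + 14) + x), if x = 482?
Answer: 1/451 ≈ 0.0022173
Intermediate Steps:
1/((-15*3 + 14) + x) = 1/((-15*3 + 14) + 482) = 1/((-45 + 14) + 482) = 1/(-31 + 482) = 1/451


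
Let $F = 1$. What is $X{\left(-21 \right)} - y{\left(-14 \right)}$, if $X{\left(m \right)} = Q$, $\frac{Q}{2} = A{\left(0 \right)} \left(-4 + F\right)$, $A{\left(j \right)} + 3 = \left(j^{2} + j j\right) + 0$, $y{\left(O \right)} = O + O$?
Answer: $46$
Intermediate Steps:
$y{\left(O \right)} = 2 O$
$A{\left(j \right)} = -3 + 2 j^{2}$ ($A{\left(j \right)} = -3 + \left(\left(j^{2} + j j\right) + 0\right) = -3 + \left(\left(j^{2} + j^{2}\right) + 0\right) = -3 + \left(2 j^{2} + 0\right) = -3 + 2 j^{2}$)
$Q = 18$ ($Q = 2 \left(-3 + 2 \cdot 0^{2}\right) \left(-4 + 1\right) = 2 \left(-3 + 2 \cdot 0\right) \left(-3\right) = 2 \left(-3 + 0\right) \left(-3\right) = 2 \left(\left(-3\right) \left(-3\right)\right) = 2 \cdot 9 = 18$)
$X{\left(m \right)} = 18$
$X{\left(-21 \right)} - y{\left(-14 \right)} = 18 - 2 \left(-14\right) = 18 - -28 = 18 + 28 = 46$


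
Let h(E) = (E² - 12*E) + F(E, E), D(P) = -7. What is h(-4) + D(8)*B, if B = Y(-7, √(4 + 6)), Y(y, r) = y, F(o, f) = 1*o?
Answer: 109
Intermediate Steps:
F(o, f) = o
B = -7
h(E) = E² - 11*E (h(E) = (E² - 12*E) + E = E² - 11*E)
h(-4) + D(8)*B = -4*(-11 - 4) - 7*(-7) = -4*(-15) + 49 = 60 + 49 = 109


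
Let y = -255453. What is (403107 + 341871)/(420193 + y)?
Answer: 372489/82370 ≈ 4.5221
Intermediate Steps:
(403107 + 341871)/(420193 + y) = (403107 + 341871)/(420193 - 255453) = 744978/164740 = 744978*(1/164740) = 372489/82370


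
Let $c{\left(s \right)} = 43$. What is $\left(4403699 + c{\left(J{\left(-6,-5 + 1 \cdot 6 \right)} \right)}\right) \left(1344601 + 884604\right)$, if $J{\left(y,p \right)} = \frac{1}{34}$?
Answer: $9816843685110$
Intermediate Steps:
$J{\left(y,p \right)} = \frac{1}{34}$
$\left(4403699 + c{\left(J{\left(-6,-5 + 1 \cdot 6 \right)} \right)}\right) \left(1344601 + 884604\right) = \left(4403699 + 43\right) \left(1344601 + 884604\right) = 4403742 \cdot 2229205 = 9816843685110$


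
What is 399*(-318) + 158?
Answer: -126724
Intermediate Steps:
399*(-318) + 158 = -126882 + 158 = -126724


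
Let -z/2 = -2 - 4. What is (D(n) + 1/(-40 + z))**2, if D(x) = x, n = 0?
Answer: 1/784 ≈ 0.0012755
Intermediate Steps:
z = 12 (z = -2*(-2 - 4) = -2*(-6) = 12)
(D(n) + 1/(-40 + z))**2 = (0 + 1/(-40 + 12))**2 = (0 + 1/(-28))**2 = (0 - 1/28)**2 = (-1/28)**2 = 1/784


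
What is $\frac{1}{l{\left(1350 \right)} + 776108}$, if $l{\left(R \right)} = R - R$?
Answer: $\frac{1}{776108} \approx 1.2885 \cdot 10^{-6}$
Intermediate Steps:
$l{\left(R \right)} = 0$
$\frac{1}{l{\left(1350 \right)} + 776108} = \frac{1}{0 + 776108} = \frac{1}{776108}$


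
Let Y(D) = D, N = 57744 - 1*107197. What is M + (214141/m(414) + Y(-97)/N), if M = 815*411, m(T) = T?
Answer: 6868509951061/20473542 ≈ 3.3548e+5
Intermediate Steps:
N = -49453 (N = 57744 - 107197 = -49453)
M = 334965
M + (214141/m(414) + Y(-97)/N) = 334965 + (214141/414 - 97/(-49453)) = 334965 + (214141*(1/414) - 97*(-1/49453)) = 334965 + (214141/414 + 97/49453) = 334965 + 10589955031/20473542 = 6868509951061/20473542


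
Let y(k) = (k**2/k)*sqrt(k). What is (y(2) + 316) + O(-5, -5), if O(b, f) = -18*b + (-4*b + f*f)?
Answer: 451 + 2*sqrt(2) ≈ 453.83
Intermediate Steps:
O(b, f) = f**2 - 22*b (O(b, f) = -18*b + (-4*b + f**2) = -18*b + (f**2 - 4*b) = f**2 - 22*b)
y(k) = k**(3/2) (y(k) = k*sqrt(k) = k**(3/2))
(y(2) + 316) + O(-5, -5) = (2**(3/2) + 316) + ((-5)**2 - 22*(-5)) = (2*sqrt(2) + 316) + (25 + 110) = (316 + 2*sqrt(2)) + 135 = 451 + 2*sqrt(2)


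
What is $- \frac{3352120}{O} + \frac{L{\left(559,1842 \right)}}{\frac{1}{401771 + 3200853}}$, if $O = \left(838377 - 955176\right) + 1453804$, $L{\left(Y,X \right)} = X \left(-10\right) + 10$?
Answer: $- \frac{17735186241394264}{267401} \approx -6.6324 \cdot 10^{10}$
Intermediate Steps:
$L{\left(Y,X \right)} = 10 - 10 X$ ($L{\left(Y,X \right)} = - 10 X + 10 = 10 - 10 X$)
$O = 1337005$ ($O = -116799 + 1453804 = 1337005$)
$- \frac{3352120}{O} + \frac{L{\left(559,1842 \right)}}{\frac{1}{401771 + 3200853}} = - \frac{3352120}{1337005} + \frac{10 - 18420}{\frac{1}{401771 + 3200853}} = \left(-3352120\right) \frac{1}{1337005} + \frac{10 - 18420}{\frac{1}{3602624}} = - \frac{670424}{267401} - 18410 \frac{1}{\frac{1}{3602624}} = - \frac{670424}{267401} - 66324307840 = - \frac{17735186241394264}{267401}$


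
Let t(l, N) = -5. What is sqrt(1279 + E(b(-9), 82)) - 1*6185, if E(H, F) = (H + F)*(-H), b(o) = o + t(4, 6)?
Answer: -6185 + sqrt(2231) ≈ -6137.8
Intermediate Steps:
b(o) = -5 + o (b(o) = o - 5 = -5 + o)
E(H, F) = -H*(F + H) (E(H, F) = (F + H)*(-H) = -H*(F + H))
sqrt(1279 + E(b(-9), 82)) - 1*6185 = sqrt(1279 - (-5 - 9)*(82 + (-5 - 9))) - 1*6185 = sqrt(1279 - 1*(-14)*(82 - 14)) - 6185 = sqrt(1279 - 1*(-14)*68) - 6185 = sqrt(1279 + 952) - 6185 = sqrt(2231) - 6185 = -6185 + sqrt(2231)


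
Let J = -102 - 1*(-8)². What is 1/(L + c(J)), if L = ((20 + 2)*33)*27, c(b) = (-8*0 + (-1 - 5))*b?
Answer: 1/20598 ≈ 4.8548e-5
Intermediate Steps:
J = -166 (J = -102 - 1*64 = -102 - 64 = -166)
c(b) = -6*b (c(b) = (0 - 6)*b = -6*b)
L = 19602 (L = (22*33)*27 = 726*27 = 19602)
1/(L + c(J)) = 1/(19602 - 6*(-166)) = 1/(19602 + 996) = 1/20598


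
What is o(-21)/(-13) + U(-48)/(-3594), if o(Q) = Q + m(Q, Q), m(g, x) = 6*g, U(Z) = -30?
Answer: 88118/7787 ≈ 11.316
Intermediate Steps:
o(Q) = 7*Q (o(Q) = Q + 6*Q = 7*Q)
o(-21)/(-13) + U(-48)/(-3594) = (7*(-21))/(-13) - 30/(-3594) = -147*(-1/13) - 30*(-1/3594) = 147/13 + 5/599 = 88118/7787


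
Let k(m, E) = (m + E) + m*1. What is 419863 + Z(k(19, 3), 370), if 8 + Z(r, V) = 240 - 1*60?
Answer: 420035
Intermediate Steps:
k(m, E) = E + 2*m (k(m, E) = (E + m) + m = E + 2*m)
Z(r, V) = 172 (Z(r, V) = -8 + (240 - 1*60) = -8 + (240 - 60) = -8 + 180 = 172)
419863 + Z(k(19, 3), 370) = 419863 + 172 = 420035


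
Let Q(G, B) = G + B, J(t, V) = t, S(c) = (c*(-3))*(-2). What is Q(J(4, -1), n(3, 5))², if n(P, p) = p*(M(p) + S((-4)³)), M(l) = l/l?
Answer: 3651921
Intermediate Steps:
M(l) = 1
S(c) = 6*c (S(c) = -3*c*(-2) = 6*c)
n(P, p) = -383*p (n(P, p) = p*(1 + 6*(-4)³) = p*(1 + 6*(-64)) = p*(1 - 384) = p*(-383) = -383*p)
Q(G, B) = B + G
Q(J(4, -1), n(3, 5))² = (-383*5 + 4)² = (-1915 + 4)² = (-1911)² = 3651921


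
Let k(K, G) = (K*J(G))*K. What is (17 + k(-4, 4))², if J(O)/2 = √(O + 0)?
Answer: 6561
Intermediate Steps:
J(O) = 2*√O (J(O) = 2*√(O + 0) = 2*√O)
k(K, G) = 2*√G*K² (k(K, G) = (K*(2*√G))*K = (2*K*√G)*K = 2*√G*K²)
(17 + k(-4, 4))² = (17 + 2*√4*(-4)²)² = (17 + 2*2*16)² = (17 + 64)² = 81² = 6561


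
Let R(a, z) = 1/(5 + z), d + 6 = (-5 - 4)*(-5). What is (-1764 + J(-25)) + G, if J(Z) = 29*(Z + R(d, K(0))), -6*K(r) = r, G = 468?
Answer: -10076/5 ≈ -2015.2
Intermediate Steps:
K(r) = -r/6
d = 39 (d = -6 + (-5 - 4)*(-5) = -6 - 9*(-5) = -6 + 45 = 39)
J(Z) = 29/5 + 29*Z (J(Z) = 29*(Z + 1/(5 - ⅙*0)) = 29*(Z + 1/(5 + 0)) = 29*(Z + 1/5) = 29*(Z + ⅕) = 29*(⅕ + Z) = 29/5 + 29*Z)
(-1764 + J(-25)) + G = (-1764 + (29/5 + 29*(-25))) + 468 = (-1764 + (29/5 - 725)) + 468 = (-1764 - 3596/5) + 468 = -12416/5 + 468 = -10076/5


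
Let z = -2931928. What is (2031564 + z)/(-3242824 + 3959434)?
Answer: -450182/358305 ≈ -1.2564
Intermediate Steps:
(2031564 + z)/(-3242824 + 3959434) = (2031564 - 2931928)/(-3242824 + 3959434) = -900364/716610 = -900364*1/716610 = -450182/358305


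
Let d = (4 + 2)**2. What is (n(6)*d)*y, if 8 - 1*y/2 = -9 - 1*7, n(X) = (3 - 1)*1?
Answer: 3456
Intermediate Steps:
n(X) = 2 (n(X) = 2*1 = 2)
y = 48 (y = 16 - 2*(-9 - 1*7) = 16 - 2*(-9 - 7) = 16 - 2*(-16) = 16 + 32 = 48)
d = 36 (d = 6**2 = 36)
(n(6)*d)*y = (2*36)*48 = 72*48 = 3456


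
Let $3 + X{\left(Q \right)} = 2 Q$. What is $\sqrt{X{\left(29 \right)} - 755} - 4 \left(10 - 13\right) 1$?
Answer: $12 + 10 i \sqrt{7} \approx 12.0 + 26.458 i$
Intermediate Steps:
$X{\left(Q \right)} = -3 + 2 Q$
$\sqrt{X{\left(29 \right)} - 755} - 4 \left(10 - 13\right) 1 = \sqrt{\left(-3 + 2 \cdot 29\right) - 755} - 4 \left(10 - 13\right) 1 = \sqrt{\left(-3 + 58\right) - 755} - 4 \left(-3\right) 1 = \sqrt{55 - 755} - \left(-12\right) 1 = \sqrt{-700} - -12 = 10 i \sqrt{7} + 12 = 12 + 10 i \sqrt{7}$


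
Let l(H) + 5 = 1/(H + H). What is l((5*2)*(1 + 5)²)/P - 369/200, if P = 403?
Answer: -2694721/1450800 ≈ -1.8574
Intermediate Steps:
l(H) = -5 + 1/(2*H) (l(H) = -5 + 1/(H + H) = -5 + 1/(2*H))
l((5*2)*(1 + 5)²)/P - 369/200 = (-5 + 1/(2*(((5*2)*(1 + 5)²))))/403 - 369/200 = (-5 + 1/(2*((10*6²))))*(1/403) - 369*1/200 = (-5 + 1/(2*((10*36))))*(1/403) - 369/200 = (-5 + (½)/360)*(1/403) - 369/200 = (-5 + (½)*(1/360))*(1/403) - 369/200 = (-5 + 1/720)*(1/403) - 369/200 = -3599/720*1/403 - 369/200 = -3599/290160 - 369/200 = -2694721/1450800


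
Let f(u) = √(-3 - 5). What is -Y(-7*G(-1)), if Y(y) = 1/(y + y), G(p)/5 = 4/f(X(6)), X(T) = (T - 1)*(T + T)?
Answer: I*√2/140 ≈ 0.010102*I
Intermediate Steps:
X(T) = 2*T*(-1 + T) (X(T) = (-1 + T)*(2*T) = 2*T*(-1 + T))
f(u) = 2*I*√2 (f(u) = √(-8) = 2*I*√2)
G(p) = -5*I*√2 (G(p) = 5*(4/((2*I*√2))) = 5*(4*(-I*√2/4)) = 5*(-I*√2) = -5*I*√2)
Y(y) = 1/(2*y)
-Y(-7*G(-1)) = -1/(2*((-(-35)*I*√2))) = -1/(2*(35*I*√2)) = -(-I*√2/70)/2 = -(-1)*I*√2/140 = I*√2/140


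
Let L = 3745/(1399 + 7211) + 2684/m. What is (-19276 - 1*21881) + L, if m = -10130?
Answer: -51280998607/1245990 ≈ -41157.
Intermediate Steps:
L = 211823/1245990 (L = 3745/(1399 + 7211) + 2684/(-10130) = 3745/8610 + 2684*(-1/10130) = 3745*(1/8610) - 1342/5065 = 107/246 - 1342/5065 = 211823/1245990 ≈ 0.17000)
(-19276 - 1*21881) + L = (-19276 - 1*21881) + 211823/1245990 = (-19276 - 21881) + 211823/1245990 = -41157 + 211823/1245990 = -51280998607/1245990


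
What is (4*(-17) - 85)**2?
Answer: 23409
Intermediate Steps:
(4*(-17) - 85)**2 = (-68 - 85)**2 = (-153)**2 = 23409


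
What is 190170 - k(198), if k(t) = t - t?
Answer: 190170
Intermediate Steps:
k(t) = 0
190170 - k(198) = 190170 - 1*0 = 190170 + 0 = 190170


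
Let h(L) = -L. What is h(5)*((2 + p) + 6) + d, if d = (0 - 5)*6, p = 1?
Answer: -75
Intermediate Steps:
d = -30 (d = -5*6 = -30)
h(5)*((2 + p) + 6) + d = (-1*5)*((2 + 1) + 6) - 30 = -5*(3 + 6) - 30 = -5*9 - 30 = -45 - 30 = -75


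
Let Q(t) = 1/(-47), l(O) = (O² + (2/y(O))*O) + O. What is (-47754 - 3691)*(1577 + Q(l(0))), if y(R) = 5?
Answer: -3813000510/47 ≈ -8.1128e+7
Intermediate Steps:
l(O) = O² + 7*O/5 (l(O) = (O² + (2/5)*O) + O = (O² + (2*(⅕))*O) + O = (O² + 2*O/5) + O = O² + 7*O/5)
Q(t) = -1/47
(-47754 - 3691)*(1577 + Q(l(0))) = (-47754 - 3691)*(1577 - 1/47) = -51445*74118/47 = -3813000510/47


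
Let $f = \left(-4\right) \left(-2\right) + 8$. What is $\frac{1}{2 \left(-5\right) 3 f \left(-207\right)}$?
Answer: $\frac{1}{99360} \approx 1.0064 \cdot 10^{-5}$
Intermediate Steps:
$f = 16$ ($f = 8 + 8 = 16$)
$\frac{1}{2 \left(-5\right) 3 f \left(-207\right)} = \frac{1}{2 \left(-5\right) 3 \cdot 16 \left(-207\right)} = \frac{1}{\left(-10\right) 3 \cdot 16 \left(-207\right)} = \frac{1}{\left(-30\right) 16 \left(-207\right)} = \frac{1}{\left(-480\right) \left(-207\right)} = \frac{1}{99360}$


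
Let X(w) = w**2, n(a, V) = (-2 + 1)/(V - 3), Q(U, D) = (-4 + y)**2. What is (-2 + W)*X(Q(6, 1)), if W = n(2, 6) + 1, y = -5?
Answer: -8748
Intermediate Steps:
Q(U, D) = 81 (Q(U, D) = (-4 - 5)**2 = (-9)**2 = 81)
n(a, V) = -1/(-3 + V)
W = 2/3 (W = -1/(-3 + 6) + 1 = -1/3 + 1 = 2/3 ≈ 0.66667)
(-2 + W)*X(Q(6, 1)) = (-2 + 2/3)*81**2 = -4/3*6561 = -8748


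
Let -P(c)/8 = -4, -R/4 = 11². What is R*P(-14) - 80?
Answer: -15568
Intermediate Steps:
R = -484 (R = -4*11² = -4*121 = -484)
P(c) = 32 (P(c) = -8*(-4) = 32)
R*P(-14) - 80 = -484*32 - 80 = -15488 - 80 = -15568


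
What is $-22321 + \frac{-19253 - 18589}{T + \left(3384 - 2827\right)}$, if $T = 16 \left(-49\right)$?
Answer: $- \frac{5029025}{227} \approx -22154.0$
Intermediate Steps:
$T = -784$
$-22321 + \frac{-19253 - 18589}{T + \left(3384 - 2827\right)} = -22321 + \frac{-19253 - 18589}{-784 + \left(3384 - 2827\right)} = -22321 - \frac{37842}{-784 + 557} = -22321 - \frac{37842}{-227} = -22321 - - \frac{37842}{227} = -22321 + \frac{37842}{227} = - \frac{5029025}{227}$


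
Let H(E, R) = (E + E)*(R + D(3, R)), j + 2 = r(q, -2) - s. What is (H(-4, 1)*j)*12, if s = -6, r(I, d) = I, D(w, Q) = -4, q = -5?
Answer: -288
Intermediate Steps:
j = -1 (j = -2 + (-5 - 1*(-6)) = -2 + (-5 + 6) = -2 + 1 = -1)
H(E, R) = 2*E*(-4 + R) (H(E, R) = (E + E)*(R - 4) = (2*E)*(-4 + R) = 2*E*(-4 + R))
(H(-4, 1)*j)*12 = ((2*(-4)*(-4 + 1))*(-1))*12 = ((2*(-4)*(-3))*(-1))*12 = (24*(-1))*12 = -24*12 = -288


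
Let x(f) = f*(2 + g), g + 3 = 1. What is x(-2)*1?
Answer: 0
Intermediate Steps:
g = -2 (g = -3 + 1 = -2)
x(f) = 0 (x(f) = f*(2 - 2) = f*0 = 0)
x(-2)*1 = 0*1 = 0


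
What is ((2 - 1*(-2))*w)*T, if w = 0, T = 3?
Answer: 0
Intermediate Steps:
((2 - 1*(-2))*w)*T = ((2 - 1*(-2))*0)*3 = ((2 + 2)*0)*3 = (4*0)*3 = 0*3 = 0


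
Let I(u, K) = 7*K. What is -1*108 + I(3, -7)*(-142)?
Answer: 6850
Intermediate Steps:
-1*108 + I(3, -7)*(-142) = -1*108 + (7*(-7))*(-142) = -108 - 49*(-142) = -108 + 6958 = 6850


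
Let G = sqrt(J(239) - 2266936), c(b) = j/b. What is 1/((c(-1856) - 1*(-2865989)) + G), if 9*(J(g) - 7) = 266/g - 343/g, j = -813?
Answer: 21235913111581632/60861919482001378790975 - 20668416*I*sqrt(291350820271)/60861919482001378790975 ≈ 3.4892e-7 - 1.833e-10*I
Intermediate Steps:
c(b) = -813/b
J(g) = 7 - 77/(9*g) (J(g) = 7 + (266/g - 343/g)/9 = 7 + (-77/g)/9 = 7 - 77/(9*g))
G = 2*I*sqrt(291350820271)/717 (G = sqrt((7 - 77/9/239) - 2266936) = sqrt((7 - 77/9*1/239) - 2266936) = sqrt((7 - 77/2151) - 2266936) = sqrt(14980/2151 - 2266936) = sqrt(-4876164356/2151) = 2*I*sqrt(291350820271)/717 ≈ 1505.6*I)
1/((c(-1856) - 1*(-2865989)) + G) = 1/((-813/(-1856) - 1*(-2865989)) + 2*I*sqrt(291350820271)/717) = 1/((-813*(-1/1856) + 2865989) + 2*I*sqrt(291350820271)/717) = 1/((813/1856 + 2865989) + 2*I*sqrt(291350820271)/717) = 1/(5319276397/1856 + 2*I*sqrt(291350820271)/717)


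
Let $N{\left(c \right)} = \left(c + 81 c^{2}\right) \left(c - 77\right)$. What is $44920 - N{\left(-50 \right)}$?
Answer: $25756070$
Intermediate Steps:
$N{\left(c \right)} = \left(-77 + c\right) \left(c + 81 c^{2}\right)$ ($N{\left(c \right)} = \left(c + 81 c^{2}\right) \left(-77 + c\right) = \left(-77 + c\right) \left(c + 81 c^{2}\right)$)
$44920 - N{\left(-50 \right)} = 44920 - - 50 \left(-77 - -311800 + 81 \left(-50\right)^{2}\right) = 44920 - - 50 \left(-77 + 311800 + 81 \cdot 2500\right) = 44920 - - 50 \left(-77 + 311800 + 202500\right) = 44920 - \left(-50\right) 514223 = 44920 - -25711150 = 44920 + 25711150 = 25756070$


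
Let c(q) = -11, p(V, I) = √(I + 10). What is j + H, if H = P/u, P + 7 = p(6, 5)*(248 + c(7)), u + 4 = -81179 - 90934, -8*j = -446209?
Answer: 76800154509/1376936 - 237*√15/172117 ≈ 55776.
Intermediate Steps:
j = 446209/8 (j = -⅛*(-446209) = 446209/8 ≈ 55776.)
u = -172117 (u = -4 + (-81179 - 90934) = -4 - 172113 = -172117)
p(V, I) = √(10 + I)
P = -7 + 237*√15 (P = -7 + √(10 + 5)*(248 - 11) = -7 + √15*237 = -7 + 237*√15 ≈ 910.90)
H = 7/172117 - 237*√15/172117 (H = (-7 + 237*√15)/(-172117) = (-7 + 237*√15)*(-1/172117) = 7/172117 - 237*√15/172117 ≈ -0.0052923)
j + H = 446209/8 + (7/172117 - 237*√15/172117) = 76800154509/1376936 - 237*√15/172117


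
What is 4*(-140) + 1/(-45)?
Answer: -25201/45 ≈ -560.02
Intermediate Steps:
4*(-140) + 1/(-45) = -560 - 1/45 = -25201/45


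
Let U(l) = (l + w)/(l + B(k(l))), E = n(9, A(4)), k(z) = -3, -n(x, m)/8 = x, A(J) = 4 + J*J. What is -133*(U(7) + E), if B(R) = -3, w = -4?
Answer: 37905/4 ≈ 9476.3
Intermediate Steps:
A(J) = 4 + J²
n(x, m) = -8*x
E = -72 (E = -8*9 = -72)
U(l) = (-4 + l)/(-3 + l) (U(l) = (l - 4)/(l - 3) = (-4 + l)/(-3 + l))
-133*(U(7) + E) = -133*((-4 + 7)/(-3 + 7) - 72) = -133*(3/4 - 72) = -133*((¼)*3 - 72) = -133*(¾ - 72) = -133*(-285/4) = 37905/4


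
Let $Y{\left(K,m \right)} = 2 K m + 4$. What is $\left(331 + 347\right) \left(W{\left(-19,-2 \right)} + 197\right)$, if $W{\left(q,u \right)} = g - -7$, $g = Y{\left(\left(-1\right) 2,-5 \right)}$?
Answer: $154584$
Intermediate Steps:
$Y{\left(K,m \right)} = 4 + 2 K m$ ($Y{\left(K,m \right)} = 2 K m + 4 = 4 + 2 K m$)
$g = 24$ ($g = 4 + 2 \left(\left(-1\right) 2\right) \left(-5\right) = 4 + 2 \left(-2\right) \left(-5\right) = 4 + 20 = 24$)
$W{\left(q,u \right)} = 31$ ($W{\left(q,u \right)} = 24 - -7 = 24 + 7 = 31$)
$\left(331 + 347\right) \left(W{\left(-19,-2 \right)} + 197\right) = \left(331 + 347\right) \left(31 + 197\right) = 678 \cdot 228 = 154584$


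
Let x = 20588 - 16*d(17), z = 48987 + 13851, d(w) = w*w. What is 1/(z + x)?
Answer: 1/78802 ≈ 1.2690e-5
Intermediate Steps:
d(w) = w²
z = 62838
x = 15964 (x = 20588 - 16*17² = 20588 - 16*289 = 20588 - 4624 = 15964)
1/(z + x) = 1/(62838 + 15964) = 1/78802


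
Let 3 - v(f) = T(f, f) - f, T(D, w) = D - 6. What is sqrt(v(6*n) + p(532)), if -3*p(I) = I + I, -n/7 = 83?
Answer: I*sqrt(3111)/3 ≈ 18.592*I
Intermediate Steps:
n = -581 (n = -7*83 = -581)
p(I) = -2*I/3 (p(I) = -(I + I)/3 = -2*I/3)
T(D, w) = -6 + D
v(f) = 9 (v(f) = 3 - ((-6 + f) - f) = 3 - 1*(-6) = 3 + 6 = 9)
sqrt(v(6*n) + p(532)) = sqrt(9 - 2/3*532) = sqrt(9 - 1064/3) = sqrt(-1037/3) = I*sqrt(3111)/3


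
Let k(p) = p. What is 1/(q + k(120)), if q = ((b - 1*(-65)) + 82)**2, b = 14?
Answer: 1/26041 ≈ 3.8401e-5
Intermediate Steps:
q = 25921 (q = ((14 - 1*(-65)) + 82)**2 = ((14 + 65) + 82)**2 = (79 + 82)**2 = 161**2 = 25921)
1/(q + k(120)) = 1/(25921 + 120) = 1/26041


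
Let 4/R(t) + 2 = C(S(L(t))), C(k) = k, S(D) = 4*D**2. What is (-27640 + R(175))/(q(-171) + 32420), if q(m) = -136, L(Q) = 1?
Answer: -13819/16142 ≈ -0.85609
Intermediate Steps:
R(t) = 2 (R(t) = 4/(-2 + 4*1**2) = 4/(-2 + 4*1) = 4/(-2 + 4) = 4/2 = 4*(1/2) = 2)
(-27640 + R(175))/(q(-171) + 32420) = (-27640 + 2)/(-136 + 32420) = -27638/32284 = -27638*1/32284 = -13819/16142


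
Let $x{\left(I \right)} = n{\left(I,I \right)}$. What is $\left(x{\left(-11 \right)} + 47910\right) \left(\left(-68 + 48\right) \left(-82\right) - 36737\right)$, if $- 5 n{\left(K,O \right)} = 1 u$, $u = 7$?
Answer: $- \frac{8407240671}{5} \approx -1.6814 \cdot 10^{9}$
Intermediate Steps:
$n{\left(K,O \right)} = - \frac{7}{5}$ ($n{\left(K,O \right)} = - \frac{1 \cdot 7}{5} = \left(- \frac{1}{5}\right) 7 = - \frac{7}{5}$)
$x{\left(I \right)} = - \frac{7}{5}$
$\left(x{\left(-11 \right)} + 47910\right) \left(\left(-68 + 48\right) \left(-82\right) - 36737\right) = \left(- \frac{7}{5} + 47910\right) \left(\left(-68 + 48\right) \left(-82\right) - 36737\right) = \frac{239543 \left(\left(-20\right) \left(-82\right) - 36737\right)}{5} = \frac{239543 \left(1640 - 36737\right)}{5} = \frac{239543}{5} \left(-35097\right) = - \frac{8407240671}{5}$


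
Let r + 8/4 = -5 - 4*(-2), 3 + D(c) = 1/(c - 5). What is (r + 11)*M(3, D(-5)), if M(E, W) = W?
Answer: -186/5 ≈ -37.200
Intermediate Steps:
D(c) = -3 + 1/(-5 + c) (D(c) = -3 + 1/(c - 5) = -3 + 1/(-5 + c))
r = 1 (r = -2 + (-5 - 4*(-2)) = -2 + (-5 + 8) = -2 + 3 = 1)
(r + 11)*M(3, D(-5)) = (1 + 11)*((16 - 3*(-5))/(-5 - 5)) = 12*((16 + 15)/(-10)) = 12*(-⅒*31) = 12*(-31/10) = -186/5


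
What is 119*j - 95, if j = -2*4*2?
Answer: -1999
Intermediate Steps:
j = -16 (j = -8*2 = -16)
119*j - 95 = 119*(-16) - 95 = -1904 - 95 = -1999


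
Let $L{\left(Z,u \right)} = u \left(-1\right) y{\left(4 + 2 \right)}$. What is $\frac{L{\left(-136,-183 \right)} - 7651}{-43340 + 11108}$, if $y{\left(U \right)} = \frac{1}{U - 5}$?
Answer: $\frac{1867}{8058} \approx 0.2317$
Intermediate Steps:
$y{\left(U \right)} = \frac{1}{-5 + U}$
$L{\left(Z,u \right)} = - u$ ($L{\left(Z,u \right)} = \frac{u \left(-1\right)}{-5 + \left(4 + 2\right)} = \frac{\left(-1\right) u}{-5 + 6} = \frac{\left(-1\right) u}{1} = - u 1 = - u$)
$\frac{L{\left(-136,-183 \right)} - 7651}{-43340 + 11108} = \frac{\left(-1\right) \left(-183\right) - 7651}{-43340 + 11108} = \frac{183 - 7651}{-32232} = \left(-7468\right) \left(- \frac{1}{32232}\right) = \frac{1867}{8058}$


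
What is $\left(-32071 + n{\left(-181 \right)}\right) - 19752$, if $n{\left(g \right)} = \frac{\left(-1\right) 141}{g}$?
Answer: $- \frac{9379822}{181} \approx -51822.0$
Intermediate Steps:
$n{\left(g \right)} = - \frac{141}{g}$
$\left(-32071 + n{\left(-181 \right)}\right) - 19752 = \left(-32071 - \frac{141}{-181}\right) - 19752 = \left(-32071 - - \frac{141}{181}\right) - 19752 = \left(-32071 + \frac{141}{181}\right) - 19752 = - \frac{5804710}{181} - 19752 = - \frac{9379822}{181}$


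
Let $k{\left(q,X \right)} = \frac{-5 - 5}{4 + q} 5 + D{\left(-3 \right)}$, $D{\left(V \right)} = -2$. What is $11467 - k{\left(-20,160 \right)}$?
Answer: $\frac{91727}{8} \approx 11466.0$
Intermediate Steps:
$k{\left(q,X \right)} = -2 - \frac{50}{4 + q}$ ($k{\left(q,X \right)} = \frac{-5 - 5}{4 + q} 5 - 2 = - \frac{10}{4 + q} 5 - 2 = - \frac{50}{4 + q} - 2 = -2 - \frac{50}{4 + q}$)
$11467 - k{\left(-20,160 \right)} = 11467 - \frac{2 \left(-29 - -20\right)}{4 - 20} = 11467 - \frac{2 \left(-29 + 20\right)}{-16} = 11467 - 2 \left(- \frac{1}{16}\right) \left(-9\right) = 11467 - \frac{9}{8} = \frac{91727}{8}$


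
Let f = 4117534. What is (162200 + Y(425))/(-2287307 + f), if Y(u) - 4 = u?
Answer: 162629/1830227 ≈ 0.088857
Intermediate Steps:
Y(u) = 4 + u
(162200 + Y(425))/(-2287307 + f) = (162200 + (4 + 425))/(-2287307 + 4117534) = (162200 + 429)/1830227 = 162629*(1/1830227) = 162629/1830227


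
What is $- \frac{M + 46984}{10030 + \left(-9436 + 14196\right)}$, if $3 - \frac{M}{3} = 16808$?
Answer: $\frac{3431}{14790} \approx 0.23198$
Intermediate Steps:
$M = -50415$ ($M = 9 - 50424 = -50415$)
$- \frac{M + 46984}{10030 + \left(-9436 + 14196\right)} = - \frac{-50415 + 46984}{10030 + \left(-9436 + 14196\right)} = - \frac{-3431}{10030 + 4760} = - \frac{-3431}{14790} = \left(-1\right) \left(- \frac{3431}{14790}\right) = \frac{3431}{14790}$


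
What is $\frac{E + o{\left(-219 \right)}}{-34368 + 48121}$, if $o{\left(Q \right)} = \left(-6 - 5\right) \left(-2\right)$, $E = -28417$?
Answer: $- \frac{28395}{13753} \approx -2.0646$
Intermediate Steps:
$o{\left(Q \right)} = 22$ ($o{\left(Q \right)} = \left(-11\right) \left(-2\right) = 22$)
$\frac{E + o{\left(-219 \right)}}{-34368 + 48121} = \frac{-28417 + 22}{-34368 + 48121} = - \frac{28395}{13753}$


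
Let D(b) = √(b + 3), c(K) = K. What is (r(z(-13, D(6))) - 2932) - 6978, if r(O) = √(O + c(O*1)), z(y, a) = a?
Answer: -9910 + √6 ≈ -9907.5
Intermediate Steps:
D(b) = √(3 + b)
r(O) = √2*√O (r(O) = √(O + O*1) = √(O + O) = √(2*O) = √2*√O)
(r(z(-13, D(6))) - 2932) - 6978 = (√2*√(√(3 + 6)) - 2932) - 6978 = (√2*√(√9) - 2932) - 6978 = (√2*√3 - 2932) - 6978 = (√6 - 2932) - 6978 = (-2932 + √6) - 6978 = -9910 + √6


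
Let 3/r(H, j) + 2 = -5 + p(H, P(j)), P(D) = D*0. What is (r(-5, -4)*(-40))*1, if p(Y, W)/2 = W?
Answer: 120/7 ≈ 17.143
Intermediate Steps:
P(D) = 0
p(Y, W) = 2*W
r(H, j) = -3/7 (r(H, j) = 3/(-2 + (-5 + 2*0)) = 3/(-2 + (-5 + 0)) = 3/(-2 - 5) = 3/(-7) = 3*(-⅐) = -3/7)
(r(-5, -4)*(-40))*1 = -3/7*(-40)*1 = (120/7)*1 = 120/7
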